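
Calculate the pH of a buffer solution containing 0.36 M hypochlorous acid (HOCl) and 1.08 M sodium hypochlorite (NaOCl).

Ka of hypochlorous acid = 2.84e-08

pKa = -log(2.84e-08) = 7.55. pH = pKa + log([A⁻]/[HA]) = 7.55 + log(1.08/0.36)

pH = 8.02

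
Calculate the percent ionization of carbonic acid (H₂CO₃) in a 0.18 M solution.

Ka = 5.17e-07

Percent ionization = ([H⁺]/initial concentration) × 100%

Using Ka equilibrium: x² + Ka×x - Ka×C = 0. Solving: [H⁺] = 3.0480e-04. Percent = (3.0480e-04/0.18) × 100

Percent ionization = 0.169%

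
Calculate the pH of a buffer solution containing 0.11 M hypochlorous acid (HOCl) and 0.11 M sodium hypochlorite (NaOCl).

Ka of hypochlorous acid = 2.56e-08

pKa = -log(2.56e-08) = 7.59. pH = pKa + log([A⁻]/[HA]) = 7.59 + log(0.11/0.11)

pH = 7.59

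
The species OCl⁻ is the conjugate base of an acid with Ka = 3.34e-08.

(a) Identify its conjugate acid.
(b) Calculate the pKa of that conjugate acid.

(a) The conjugate acid is formed by adding one H⁺ to OCl⁻, giving HOCl. (b) pKa = -log(Ka) = -log(3.34e-08) = 7.48.

Conjugate acid: HOCl; pK_a = 7.48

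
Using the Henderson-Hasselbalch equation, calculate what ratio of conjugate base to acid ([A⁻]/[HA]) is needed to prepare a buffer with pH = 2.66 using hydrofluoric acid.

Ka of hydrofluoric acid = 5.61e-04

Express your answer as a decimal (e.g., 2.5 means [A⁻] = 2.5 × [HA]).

pKa = -log(5.61e-04) = 3.2510. pH = pKa + log([A⁻]/[HA]), so log([A⁻]/[HA]) = pH − pKa = 2.66 − 3.2510 = -0.5910. [A⁻]/[HA] = 10^(-0.5910) = 0.256

[A⁻]/[HA] = 0.256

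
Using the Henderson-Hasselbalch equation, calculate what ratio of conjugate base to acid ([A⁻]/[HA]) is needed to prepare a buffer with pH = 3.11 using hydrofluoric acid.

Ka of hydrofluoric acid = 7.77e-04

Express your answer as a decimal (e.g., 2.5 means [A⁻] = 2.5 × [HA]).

pKa = -log(7.77e-04) = 3.1096. pH = pKa + log([A⁻]/[HA]), so log([A⁻]/[HA]) = pH − pKa = 3.11 − 3.1096 = 0.0004. [A⁻]/[HA] = 10^(0.0004) = 1.00

[A⁻]/[HA] = 1.00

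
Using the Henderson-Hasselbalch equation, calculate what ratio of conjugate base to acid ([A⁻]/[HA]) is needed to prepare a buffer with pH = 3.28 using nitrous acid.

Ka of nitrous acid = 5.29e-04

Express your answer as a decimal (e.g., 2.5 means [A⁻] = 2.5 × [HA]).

pKa = -log(5.29e-04) = 3.2765. pH = pKa + log([A⁻]/[HA]), so log([A⁻]/[HA]) = pH − pKa = 3.28 − 3.2765 = 0.0035. [A⁻]/[HA] = 10^(0.0035) = 1.01

[A⁻]/[HA] = 1.01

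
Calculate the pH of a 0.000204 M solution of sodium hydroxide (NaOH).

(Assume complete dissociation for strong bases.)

[OH⁻] = 0.000204 M for strong base. pOH = -log[OH⁻] = 3.69, pH = 14 - pOH

pH = 10.31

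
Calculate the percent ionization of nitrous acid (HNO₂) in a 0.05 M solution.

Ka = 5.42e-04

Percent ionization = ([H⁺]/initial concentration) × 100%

Using Ka equilibrium: x² + Ka×x - Ka×C = 0. Solving: [H⁺] = 4.9418e-03. Percent = (4.9418e-03/0.05) × 100

Percent ionization = 9.88%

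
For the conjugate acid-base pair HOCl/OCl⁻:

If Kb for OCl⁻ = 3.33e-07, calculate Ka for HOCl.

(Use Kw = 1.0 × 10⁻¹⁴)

For a conjugate pair Ka × Kb = Kw, so Ka = Kw/Kb = 1.0 × 10⁻¹⁴ / 3.33e-07 = 3.00e-08.

K_a = 3.00e-08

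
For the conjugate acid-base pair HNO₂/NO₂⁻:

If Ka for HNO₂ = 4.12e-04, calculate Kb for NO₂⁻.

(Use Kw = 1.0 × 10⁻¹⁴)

For a conjugate pair Ka × Kb = Kw, so Kb = Kw/Ka = 1.0 × 10⁻¹⁴ / 4.12e-04 = 2.43e-11.

K_b = 2.43e-11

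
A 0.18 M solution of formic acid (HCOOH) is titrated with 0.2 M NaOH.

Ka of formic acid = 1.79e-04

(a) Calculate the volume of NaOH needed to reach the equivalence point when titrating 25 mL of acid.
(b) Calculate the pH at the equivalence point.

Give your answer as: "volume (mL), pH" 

moles acid = 0.18 × 25/1000 = 0.0045 mol; V_base = moles/0.2 × 1000 = 22.5 mL. At equivalence only the conjugate base is present: [A⁻] = 0.0045/0.048 = 9.4737e-02 M. Kb = Kw/Ka = 5.59e-11; [OH⁻] = √(Kb × [A⁻]) = 2.3006e-06; pOH = 5.64; pH = 14 - pOH = 8.36.

V = 22.5 mL, pH = 8.36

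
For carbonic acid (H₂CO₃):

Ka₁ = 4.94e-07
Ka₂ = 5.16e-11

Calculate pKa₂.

pKa₂ = -log(Ka₂) = -log(5.16e-11) = 10.29.

pK_{a2} = 10.29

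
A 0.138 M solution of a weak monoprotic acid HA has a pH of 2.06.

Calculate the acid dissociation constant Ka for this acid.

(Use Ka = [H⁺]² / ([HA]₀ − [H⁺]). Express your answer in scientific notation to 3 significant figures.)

[H⁺] = 10^(−pH) = 10^(−2.06) = 8.710e-03 M. For HA ⇌ H⁺ + A⁻, Ka = [H⁺][A⁻]/[HA] = [H⁺]² / ([HA]₀ − [H⁺]) = (8.710e-03)² / (0.138 − 8.710e-03) = 5.87e-04.

K_a = 5.87e-04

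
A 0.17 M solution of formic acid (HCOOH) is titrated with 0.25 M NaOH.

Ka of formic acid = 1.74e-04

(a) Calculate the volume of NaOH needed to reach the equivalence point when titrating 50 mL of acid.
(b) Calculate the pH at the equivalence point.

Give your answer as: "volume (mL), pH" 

moles acid = 0.17 × 50/1000 = 0.0085 mol; V_base = moles/0.25 × 1000 = 34.0 mL. At equivalence only the conjugate base is present: [A⁻] = 0.0085/0.084 = 1.0119e-01 M. Kb = Kw/Ka = 5.75e-11; [OH⁻] = √(Kb × [A⁻]) = 2.4115e-06; pOH = 5.62; pH = 14 - pOH = 8.38.

V = 34.0 mL, pH = 8.38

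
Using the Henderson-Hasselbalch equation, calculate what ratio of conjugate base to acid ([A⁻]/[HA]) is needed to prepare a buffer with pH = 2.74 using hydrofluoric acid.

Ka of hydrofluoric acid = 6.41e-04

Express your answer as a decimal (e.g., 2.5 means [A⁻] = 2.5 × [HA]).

pKa = -log(6.41e-04) = 3.1931. pH = pKa + log([A⁻]/[HA]), so log([A⁻]/[HA]) = pH − pKa = 2.74 − 3.1931 = -0.4531. [A⁻]/[HA] = 10^(-0.4531) = 0.352

[A⁻]/[HA] = 0.352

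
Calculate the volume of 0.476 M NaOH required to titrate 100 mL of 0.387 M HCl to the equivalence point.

At equivalence: moles acid = moles base. moles HCl = 0.387 × 100/1000 = 0.0387 mol. V_base = moles / 0.476 × 1000 = 81.3 mL.

V_{base} = 81.3 mL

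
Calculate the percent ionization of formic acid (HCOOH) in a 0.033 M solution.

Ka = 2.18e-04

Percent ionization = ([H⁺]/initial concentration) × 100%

Using Ka equilibrium: x² + Ka×x - Ka×C = 0. Solving: [H⁺] = 2.5754e-03. Percent = (2.5754e-03/0.033) × 100

Percent ionization = 7.8%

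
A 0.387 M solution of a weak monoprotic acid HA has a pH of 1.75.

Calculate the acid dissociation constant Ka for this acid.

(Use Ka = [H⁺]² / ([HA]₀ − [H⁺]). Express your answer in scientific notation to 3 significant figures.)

[H⁺] = 10^(−pH) = 10^(−1.75) = 1.778e-02 M. For HA ⇌ H⁺ + A⁻, Ka = [H⁺][A⁻]/[HA] = [H⁺]² / ([HA]₀ − [H⁺]) = (1.778e-02)² / (0.387 − 1.778e-02) = 8.56e-04.

K_a = 8.56e-04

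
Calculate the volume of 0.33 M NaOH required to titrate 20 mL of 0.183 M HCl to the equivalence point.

At equivalence: moles acid = moles base. moles HCl = 0.183 × 20/1000 = 0.00366 mol. V_base = moles / 0.33 × 1000 = 11.1 mL.

V_{base} = 11.1 mL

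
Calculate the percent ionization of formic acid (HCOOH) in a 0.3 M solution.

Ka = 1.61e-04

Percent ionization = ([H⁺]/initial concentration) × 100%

Using Ka equilibrium: x² + Ka×x - Ka×C = 0. Solving: [H⁺] = 6.8698e-03. Percent = (6.8698e-03/0.3) × 100

Percent ionization = 2.29%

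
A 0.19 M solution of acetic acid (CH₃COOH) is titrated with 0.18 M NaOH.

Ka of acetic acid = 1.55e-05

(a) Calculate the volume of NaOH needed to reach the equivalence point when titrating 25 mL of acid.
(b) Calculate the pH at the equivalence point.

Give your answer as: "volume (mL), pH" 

moles acid = 0.19 × 25/1000 = 0.00475 mol; V_base = moles/0.18 × 1000 = 26.4 mL. At equivalence only the conjugate base is present: [A⁻] = 0.00475/0.051 = 9.2432e-02 M. Kb = Kw/Ka = 6.45e-10; [OH⁻] = √(Kb × [A⁻]) = 7.7223e-06; pOH = 5.11; pH = 14 - pOH = 8.89.

V = 26.4 mL, pH = 8.89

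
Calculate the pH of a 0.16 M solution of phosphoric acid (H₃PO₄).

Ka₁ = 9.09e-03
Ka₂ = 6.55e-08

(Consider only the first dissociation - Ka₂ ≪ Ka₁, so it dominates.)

First dissociation dominates. From Ka₁ = [H⁺][HA⁻]/[H₂A], x² + Ka₁·x − Ka₁·C = 0 with C = 0.16 M and Ka₁ = 9.09e-03. Solving: [H⁺] = (−Ka₁ + √(Ka₁² + 4·Ka₁·C)) / 2 = 3.3861e-02 M. pH = -log(3.3861e-02) = 1.47.

pH = 1.47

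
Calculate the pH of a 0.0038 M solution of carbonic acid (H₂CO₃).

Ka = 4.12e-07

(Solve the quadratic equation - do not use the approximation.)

x² + Ka×x - Ka×C = 0. Using quadratic formula: [H⁺] = 3.9362e-05

pH = 4.40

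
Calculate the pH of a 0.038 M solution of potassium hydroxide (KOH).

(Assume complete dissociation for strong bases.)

[OH⁻] = 0.038 M for strong base. pOH = -log[OH⁻] = 1.42, pH = 14 - pOH

pH = 12.58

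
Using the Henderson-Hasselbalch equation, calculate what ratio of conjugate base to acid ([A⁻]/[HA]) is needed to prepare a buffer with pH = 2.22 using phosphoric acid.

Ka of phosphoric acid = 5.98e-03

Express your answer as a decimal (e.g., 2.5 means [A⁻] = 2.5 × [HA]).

pKa = -log(5.98e-03) = 2.2233. pH = pKa + log([A⁻]/[HA]), so log([A⁻]/[HA]) = pH − pKa = 2.22 − 2.2233 = -0.0033. [A⁻]/[HA] = 10^(-0.0033) = 0.992

[A⁻]/[HA] = 0.992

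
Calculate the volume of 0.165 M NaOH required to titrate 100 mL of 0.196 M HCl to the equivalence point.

At equivalence: moles acid = moles base. moles HCl = 0.196 × 100/1000 = 0.0196 mol. V_base = moles / 0.165 × 1000 = 118.8 mL.

V_{base} = 118.8 mL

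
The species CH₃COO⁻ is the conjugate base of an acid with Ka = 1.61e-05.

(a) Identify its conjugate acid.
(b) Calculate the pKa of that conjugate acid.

(a) The conjugate acid is formed by adding one H⁺ to CH₃COO⁻, giving CH₃COOH. (b) pKa = -log(Ka) = -log(1.61e-05) = 4.79.

Conjugate acid: CH₃COOH; pK_a = 4.79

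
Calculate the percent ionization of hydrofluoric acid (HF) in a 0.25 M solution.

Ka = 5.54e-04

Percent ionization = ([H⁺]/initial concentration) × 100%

Using Ka equilibrium: x² + Ka×x - Ka×C = 0. Solving: [H⁺] = 1.1495e-02. Percent = (1.1495e-02/0.25) × 100

Percent ionization = 4.6%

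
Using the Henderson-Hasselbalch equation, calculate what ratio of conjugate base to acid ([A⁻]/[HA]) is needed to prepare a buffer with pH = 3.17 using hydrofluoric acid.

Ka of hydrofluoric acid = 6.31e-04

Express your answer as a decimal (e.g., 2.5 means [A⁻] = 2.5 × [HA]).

pKa = -log(6.31e-04) = 3.2000. pH = pKa + log([A⁻]/[HA]), so log([A⁻]/[HA]) = pH − pKa = 3.17 − 3.2000 = -0.0300. [A⁻]/[HA] = 10^(-0.0300) = 0.933

[A⁻]/[HA] = 0.933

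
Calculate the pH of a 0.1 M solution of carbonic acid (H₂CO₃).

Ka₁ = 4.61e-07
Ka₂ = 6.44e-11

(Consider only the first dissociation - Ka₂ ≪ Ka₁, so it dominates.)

First dissociation dominates. From Ka₁ = [H⁺][HA⁻]/[H₂A], x² + Ka₁·x − Ka₁·C = 0 with C = 0.1 M and Ka₁ = 4.61e-07. Solving: [H⁺] = (−Ka₁ + √(Ka₁² + 4·Ka₁·C)) / 2 = 2.1448e-04 M. pH = -log(2.1448e-04) = 3.67.

pH = 3.67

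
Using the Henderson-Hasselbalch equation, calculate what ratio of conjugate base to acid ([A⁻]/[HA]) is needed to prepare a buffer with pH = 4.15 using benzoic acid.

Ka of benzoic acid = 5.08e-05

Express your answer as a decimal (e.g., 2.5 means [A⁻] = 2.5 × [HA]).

pKa = -log(5.08e-05) = 4.2941. pH = pKa + log([A⁻]/[HA]), so log([A⁻]/[HA]) = pH − pKa = 4.15 − 4.2941 = -0.1441. [A⁻]/[HA] = 10^(-0.1441) = 0.718

[A⁻]/[HA] = 0.718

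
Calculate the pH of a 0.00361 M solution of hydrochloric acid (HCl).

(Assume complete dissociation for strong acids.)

[H⁺] = 0.00361 M for strong acid. pH = -log[H⁺] = -log(0.00361)

pH = 2.44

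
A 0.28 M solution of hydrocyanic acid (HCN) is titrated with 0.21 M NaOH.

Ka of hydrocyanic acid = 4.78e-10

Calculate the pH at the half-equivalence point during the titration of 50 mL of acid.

At half-equivalence [HA] = [A⁻], so Henderson-Hasselbalch gives pH = pKa = -log(4.78e-10) = 9.32.

pH = pKa = 9.32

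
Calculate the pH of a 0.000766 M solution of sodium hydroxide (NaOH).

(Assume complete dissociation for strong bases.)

[OH⁻] = 0.000766 M for strong base. pOH = -log[OH⁻] = 3.12, pH = 14 - pOH

pH = 10.88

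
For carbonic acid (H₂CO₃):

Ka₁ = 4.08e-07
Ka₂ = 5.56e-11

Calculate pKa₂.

pKa₂ = -log(Ka₂) = -log(5.56e-11) = 10.25.

pK_{a2} = 10.25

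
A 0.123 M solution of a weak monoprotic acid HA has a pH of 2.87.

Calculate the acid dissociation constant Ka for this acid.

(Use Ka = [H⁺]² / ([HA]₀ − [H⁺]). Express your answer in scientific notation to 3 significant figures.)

[H⁺] = 10^(−pH) = 10^(−2.87) = 1.349e-03 M. For HA ⇌ H⁺ + A⁻, Ka = [H⁺][A⁻]/[HA] = [H⁺]² / ([HA]₀ − [H⁺]) = (1.349e-03)² / (0.123 − 1.349e-03) = 1.50e-05.

K_a = 1.50e-05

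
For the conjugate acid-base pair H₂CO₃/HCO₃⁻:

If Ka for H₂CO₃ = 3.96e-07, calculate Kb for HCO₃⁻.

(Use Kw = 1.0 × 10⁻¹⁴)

For a conjugate pair Ka × Kb = Kw, so Kb = Kw/Ka = 1.0 × 10⁻¹⁴ / 3.96e-07 = 2.53e-08.

K_b = 2.53e-08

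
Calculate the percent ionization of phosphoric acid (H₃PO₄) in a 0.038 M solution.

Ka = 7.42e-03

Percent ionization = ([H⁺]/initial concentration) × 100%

Using Ka equilibrium: x² + Ka×x - Ka×C = 0. Solving: [H⁺] = 1.3487e-02. Percent = (1.3487e-02/0.038) × 100

Percent ionization = 35.5%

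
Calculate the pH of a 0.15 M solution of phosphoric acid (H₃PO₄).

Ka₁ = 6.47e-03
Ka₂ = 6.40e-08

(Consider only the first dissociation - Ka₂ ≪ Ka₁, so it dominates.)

First dissociation dominates. From Ka₁ = [H⁺][HA⁻]/[H₂A], x² + Ka₁·x − Ka₁·C = 0 with C = 0.15 M and Ka₁ = 6.47e-03. Solving: [H⁺] = (−Ka₁ + √(Ka₁² + 4·Ka₁·C)) / 2 = 2.8085e-02 M. pH = -log(2.8085e-02) = 1.55.

pH = 1.55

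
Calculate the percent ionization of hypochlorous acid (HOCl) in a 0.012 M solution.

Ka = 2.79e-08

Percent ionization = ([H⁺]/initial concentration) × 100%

Using Ka equilibrium: x² + Ka×x - Ka×C = 0. Solving: [H⁺] = 1.8284e-05. Percent = (1.8284e-05/0.012) × 100

Percent ionization = 0.152%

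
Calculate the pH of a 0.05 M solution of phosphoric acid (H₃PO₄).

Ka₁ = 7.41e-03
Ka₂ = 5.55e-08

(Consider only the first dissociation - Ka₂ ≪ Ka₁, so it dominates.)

First dissociation dominates. From Ka₁ = [H⁺][HA⁻]/[H₂A], x² + Ka₁·x − Ka₁·C = 0 with C = 0.05 M and Ka₁ = 7.41e-03. Solving: [H⁺] = (−Ka₁ + √(Ka₁² + 4·Ka₁·C)) / 2 = 1.5897e-02 M. pH = -log(1.5897e-02) = 1.80.

pH = 1.80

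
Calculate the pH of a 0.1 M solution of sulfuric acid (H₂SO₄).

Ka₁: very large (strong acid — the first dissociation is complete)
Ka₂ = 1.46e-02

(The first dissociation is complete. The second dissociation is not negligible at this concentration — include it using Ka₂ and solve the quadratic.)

First dissociation is complete: [H⁺]₀ = [HSO₄⁻]₀ = C = 0.1 M. Second dissociation HSO₄⁻ ⇌ H⁺ + SO₄²⁻: let x = [SO₄²⁻]. Ka₂ = (C + x)·x / (C − x) = 1.46e-02 → x² + (C + Ka₂)·x − Ka₂·C = 0 → x² + 0.11460·x − 1.460e-03 = 0. x = (−0.11460 + √(0.11460² + 4 × 1.460e-03)) / 2 = 1.1572e-02 M. [H⁺] = C + x = 0.1 + 1.1572e-02 = 1.1157e-01 M. pH = -log(1.1157e-01) = 0.95.

pH = 0.95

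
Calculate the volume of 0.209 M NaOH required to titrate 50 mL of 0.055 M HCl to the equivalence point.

At equivalence: moles acid = moles base. moles HCl = 0.055 × 50/1000 = 0.00275 mol. V_base = moles / 0.209 × 1000 = 13.2 mL.

V_{base} = 13.2 mL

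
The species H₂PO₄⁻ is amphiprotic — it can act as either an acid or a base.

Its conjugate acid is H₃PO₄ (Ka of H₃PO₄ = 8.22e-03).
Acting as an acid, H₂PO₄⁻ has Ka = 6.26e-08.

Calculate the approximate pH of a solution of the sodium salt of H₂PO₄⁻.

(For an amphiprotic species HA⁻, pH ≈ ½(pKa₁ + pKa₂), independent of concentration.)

pKa₁ = -log(8.22e-03) = 2.09; pKa₂ = -log(6.26e-08) = 7.20. For an amphiprotic species, pH ≈ ½(pKa₁ + pKa₂) = ½(2.09 + 7.20) = 4.64.

pH = 4.64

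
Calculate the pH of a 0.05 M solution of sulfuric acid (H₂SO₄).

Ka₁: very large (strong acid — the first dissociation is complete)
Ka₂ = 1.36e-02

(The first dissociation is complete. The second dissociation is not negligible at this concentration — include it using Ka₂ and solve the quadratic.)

First dissociation is complete: [H⁺]₀ = [HSO₄⁻]₀ = C = 0.05 M. Second dissociation HSO₄⁻ ⇌ H⁺ + SO₄²⁻: let x = [SO₄²⁻]. Ka₂ = (C + x)·x / (C − x) = 1.36e-02 → x² + (C + Ka₂)·x − Ka₂·C = 0 → x² + 0.06360·x − 6.800e-04 = 0. x = (−0.06360 + √(0.06360² + 4 × 6.800e-04)) / 2 = 9.3247e-03 M. [H⁺] = C + x = 0.05 + 9.3247e-03 = 5.9325e-02 M. pH = -log(5.9325e-02) = 1.23.

pH = 1.23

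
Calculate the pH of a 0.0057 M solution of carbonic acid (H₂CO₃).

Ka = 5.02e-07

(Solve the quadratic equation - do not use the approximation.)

x² + Ka×x - Ka×C = 0. Using quadratic formula: [H⁺] = 5.3242e-05

pH = 4.27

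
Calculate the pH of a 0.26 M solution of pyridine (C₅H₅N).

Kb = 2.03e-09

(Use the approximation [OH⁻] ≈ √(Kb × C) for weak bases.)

[OH⁻] = √(Kb × C) = √(2.03e-09 × 0.26) = 2.2974e-05. pOH = 4.64, pH = 14 - pOH

pH = 9.36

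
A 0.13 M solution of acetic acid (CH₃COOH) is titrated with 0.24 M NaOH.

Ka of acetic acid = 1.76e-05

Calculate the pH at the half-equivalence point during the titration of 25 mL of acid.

At half-equivalence [HA] = [A⁻], so Henderson-Hasselbalch gives pH = pKa = -log(1.76e-05) = 4.75.

pH = pKa = 4.75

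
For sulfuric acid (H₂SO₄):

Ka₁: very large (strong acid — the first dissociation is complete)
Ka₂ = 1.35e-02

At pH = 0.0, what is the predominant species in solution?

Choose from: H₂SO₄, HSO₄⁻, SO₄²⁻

The first dissociation is complete, so H₂SO₄ itself is never the predominant species in water; pKa₂ = -log(1.35e-02) = 1.87. For a polyprotic acid the predominant species crosses at each pKa: below pKa_n the protonated form dominates, above it the deprotonated form does. At pH = 0.0, the predominant species is HSO₄⁻.

HSO₄⁻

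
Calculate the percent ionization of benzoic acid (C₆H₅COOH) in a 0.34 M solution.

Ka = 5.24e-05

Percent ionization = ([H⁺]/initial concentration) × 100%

Using Ka equilibrium: x² + Ka×x - Ka×C = 0. Solving: [H⁺] = 4.1948e-03. Percent = (4.1948e-03/0.34) × 100

Percent ionization = 1.23%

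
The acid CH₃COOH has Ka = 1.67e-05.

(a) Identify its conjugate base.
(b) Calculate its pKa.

(a) The conjugate base is formed by removing one H⁺ from CH₃COOH, giving CH₃COO⁻. (b) pKa = -log(Ka) = -log(1.67e-05) = 4.78.

Conjugate base: CH₃COO⁻; pK_a = 4.78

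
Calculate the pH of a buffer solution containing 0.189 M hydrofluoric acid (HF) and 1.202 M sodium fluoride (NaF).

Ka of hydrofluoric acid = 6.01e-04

pKa = -log(6.01e-04) = 3.22. pH = pKa + log([A⁻]/[HA]) = 3.22 + log(1.202/0.189)

pH = 4.02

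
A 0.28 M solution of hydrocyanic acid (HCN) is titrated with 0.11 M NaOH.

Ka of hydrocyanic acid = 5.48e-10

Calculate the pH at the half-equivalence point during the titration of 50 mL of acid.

At half-equivalence [HA] = [A⁻], so Henderson-Hasselbalch gives pH = pKa = -log(5.48e-10) = 9.26.

pH = pKa = 9.26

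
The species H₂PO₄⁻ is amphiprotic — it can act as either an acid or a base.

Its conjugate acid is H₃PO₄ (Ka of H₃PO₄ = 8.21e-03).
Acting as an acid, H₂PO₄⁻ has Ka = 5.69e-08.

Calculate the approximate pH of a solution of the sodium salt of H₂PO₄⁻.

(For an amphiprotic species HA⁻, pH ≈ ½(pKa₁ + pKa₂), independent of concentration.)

pKa₁ = -log(8.21e-03) = 2.09; pKa₂ = -log(5.69e-08) = 7.24. For an amphiprotic species, pH ≈ ½(pKa₁ + pKa₂) = ½(2.09 + 7.24) = 4.67.

pH = 4.67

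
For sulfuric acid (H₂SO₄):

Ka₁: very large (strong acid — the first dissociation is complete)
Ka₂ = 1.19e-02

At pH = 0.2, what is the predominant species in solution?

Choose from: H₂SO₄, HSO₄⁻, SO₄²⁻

The first dissociation is complete, so H₂SO₄ itself is never the predominant species in water; pKa₂ = -log(1.19e-02) = 1.92. For a polyprotic acid the predominant species crosses at each pKa: below pKa_n the protonated form dominates, above it the deprotonated form does. At pH = 0.2, the predominant species is HSO₄⁻.

HSO₄⁻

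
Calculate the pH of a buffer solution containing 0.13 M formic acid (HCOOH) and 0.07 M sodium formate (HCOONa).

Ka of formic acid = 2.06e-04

pKa = -log(2.06e-04) = 3.69. pH = pKa + log([A⁻]/[HA]) = 3.69 + log(0.07/0.13)

pH = 3.42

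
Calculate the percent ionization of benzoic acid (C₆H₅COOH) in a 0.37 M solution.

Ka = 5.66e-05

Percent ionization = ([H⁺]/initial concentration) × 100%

Using Ka equilibrium: x² + Ka×x - Ka×C = 0. Solving: [H⁺] = 4.5480e-03. Percent = (4.5480e-03/0.37) × 100

Percent ionization = 1.23%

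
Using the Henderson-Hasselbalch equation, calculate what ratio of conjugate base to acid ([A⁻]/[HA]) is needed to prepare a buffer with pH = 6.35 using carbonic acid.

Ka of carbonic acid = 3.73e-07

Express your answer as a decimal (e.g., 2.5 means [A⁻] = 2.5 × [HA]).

pKa = -log(3.73e-07) = 6.4283. pH = pKa + log([A⁻]/[HA]), so log([A⁻]/[HA]) = pH − pKa = 6.35 − 6.4283 = -0.0783. [A⁻]/[HA] = 10^(-0.0783) = 0.835

[A⁻]/[HA] = 0.835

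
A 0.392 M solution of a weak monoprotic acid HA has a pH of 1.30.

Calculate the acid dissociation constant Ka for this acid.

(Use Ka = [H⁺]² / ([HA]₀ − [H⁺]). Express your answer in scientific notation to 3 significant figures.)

[H⁺] = 10^(−pH) = 10^(−1.30) = 5.012e-02 M. For HA ⇌ H⁺ + A⁻, Ka = [H⁺][A⁻]/[HA] = [H⁺]² / ([HA]₀ − [H⁺]) = (5.012e-02)² / (0.392 − 5.012e-02) = 7.35e-03.

K_a = 7.35e-03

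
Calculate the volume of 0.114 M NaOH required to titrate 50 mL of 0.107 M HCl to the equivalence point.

At equivalence: moles acid = moles base. moles HCl = 0.107 × 50/1000 = 0.00535 mol. V_base = moles / 0.114 × 1000 = 46.9 mL.

V_{base} = 46.9 mL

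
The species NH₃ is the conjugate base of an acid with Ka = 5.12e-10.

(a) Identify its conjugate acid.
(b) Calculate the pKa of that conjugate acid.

(a) The conjugate acid is formed by adding one H⁺ to NH₃, giving NH₄⁺. (b) pKa = -log(Ka) = -log(5.12e-10) = 9.29.

Conjugate acid: NH₄⁺; pK_a = 9.29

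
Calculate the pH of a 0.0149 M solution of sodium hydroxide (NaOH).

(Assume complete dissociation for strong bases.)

[OH⁻] = 0.0149 M for strong base. pOH = -log[OH⁻] = 1.83, pH = 14 - pOH

pH = 12.17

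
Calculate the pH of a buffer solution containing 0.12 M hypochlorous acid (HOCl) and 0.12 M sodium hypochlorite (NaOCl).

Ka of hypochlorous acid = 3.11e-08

pKa = -log(3.11e-08) = 7.51. pH = pKa + log([A⁻]/[HA]) = 7.51 + log(0.12/0.12)

pH = 7.51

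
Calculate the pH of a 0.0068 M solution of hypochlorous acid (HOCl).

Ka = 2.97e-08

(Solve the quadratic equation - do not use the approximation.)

x² + Ka×x - Ka×C = 0. Using quadratic formula: [H⁺] = 1.4196e-05

pH = 4.85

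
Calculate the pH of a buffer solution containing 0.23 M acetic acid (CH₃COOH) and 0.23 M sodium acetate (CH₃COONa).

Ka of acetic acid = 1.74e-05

pKa = -log(1.74e-05) = 4.76. pH = pKa + log([A⁻]/[HA]) = 4.76 + log(0.23/0.23)

pH = 4.76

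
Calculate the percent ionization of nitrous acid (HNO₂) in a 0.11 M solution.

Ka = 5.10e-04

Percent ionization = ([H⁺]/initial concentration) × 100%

Using Ka equilibrium: x² + Ka×x - Ka×C = 0. Solving: [H⁺] = 7.2393e-03. Percent = (7.2393e-03/0.11) × 100

Percent ionization = 6.58%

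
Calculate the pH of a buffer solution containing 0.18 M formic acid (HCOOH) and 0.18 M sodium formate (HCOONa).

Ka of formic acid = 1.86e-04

pKa = -log(1.86e-04) = 3.73. pH = pKa + log([A⁻]/[HA]) = 3.73 + log(0.18/0.18)

pH = 3.73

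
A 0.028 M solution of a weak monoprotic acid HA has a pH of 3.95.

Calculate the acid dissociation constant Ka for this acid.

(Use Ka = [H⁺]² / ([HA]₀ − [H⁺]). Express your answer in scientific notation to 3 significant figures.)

[H⁺] = 10^(−pH) = 10^(−3.95) = 1.122e-04 M. For HA ⇌ H⁺ + A⁻, Ka = [H⁺][A⁻]/[HA] = [H⁺]² / ([HA]₀ − [H⁺]) = (1.122e-04)² / (0.028 − 1.122e-04) = 4.51e-07.

K_a = 4.51e-07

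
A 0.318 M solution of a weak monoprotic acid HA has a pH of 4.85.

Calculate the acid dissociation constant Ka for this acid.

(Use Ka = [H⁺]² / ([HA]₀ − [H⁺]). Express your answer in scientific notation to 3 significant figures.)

[H⁺] = 10^(−pH) = 10^(−4.85) = 1.413e-05 M. For HA ⇌ H⁺ + A⁻, Ka = [H⁺][A⁻]/[HA] = [H⁺]² / ([HA]₀ − [H⁺]) = (1.413e-05)² / (0.318 − 1.413e-05) = 6.27e-10.

K_a = 6.27e-10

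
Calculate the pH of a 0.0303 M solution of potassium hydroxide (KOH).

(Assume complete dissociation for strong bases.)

[OH⁻] = 0.0303 M for strong base. pOH = -log[OH⁻] = 1.52, pH = 14 - pOH

pH = 12.48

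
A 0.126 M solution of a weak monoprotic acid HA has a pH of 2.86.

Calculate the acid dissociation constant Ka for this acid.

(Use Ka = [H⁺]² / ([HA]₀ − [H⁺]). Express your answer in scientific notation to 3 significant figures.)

[H⁺] = 10^(−pH) = 10^(−2.86) = 1.380e-03 M. For HA ⇌ H⁺ + A⁻, Ka = [H⁺][A⁻]/[HA] = [H⁺]² / ([HA]₀ − [H⁺]) = (1.380e-03)² / (0.126 − 1.380e-03) = 1.53e-05.

K_a = 1.53e-05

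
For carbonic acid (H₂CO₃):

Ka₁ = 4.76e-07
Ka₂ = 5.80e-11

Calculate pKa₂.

pKa₂ = -log(Ka₂) = -log(5.80e-11) = 10.24.

pK_{a2} = 10.24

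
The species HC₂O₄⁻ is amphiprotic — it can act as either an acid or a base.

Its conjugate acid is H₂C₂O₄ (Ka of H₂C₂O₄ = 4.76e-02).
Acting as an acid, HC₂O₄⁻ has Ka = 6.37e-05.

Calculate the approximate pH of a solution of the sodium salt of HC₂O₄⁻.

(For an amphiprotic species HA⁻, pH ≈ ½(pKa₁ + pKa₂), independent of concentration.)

pKa₁ = -log(4.76e-02) = 1.32; pKa₂ = -log(6.37e-05) = 4.20. For an amphiprotic species, pH ≈ ½(pKa₁ + pKa₂) = ½(1.32 + 4.20) = 2.76.

pH = 2.76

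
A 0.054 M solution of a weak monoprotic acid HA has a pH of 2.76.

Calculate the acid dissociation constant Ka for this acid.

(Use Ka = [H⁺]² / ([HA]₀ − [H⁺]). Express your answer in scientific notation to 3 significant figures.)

[H⁺] = 10^(−pH) = 10^(−2.76) = 1.738e-03 M. For HA ⇌ H⁺ + A⁻, Ka = [H⁺][A⁻]/[HA] = [H⁺]² / ([HA]₀ − [H⁺]) = (1.738e-03)² / (0.054 − 1.738e-03) = 5.78e-05.

K_a = 5.78e-05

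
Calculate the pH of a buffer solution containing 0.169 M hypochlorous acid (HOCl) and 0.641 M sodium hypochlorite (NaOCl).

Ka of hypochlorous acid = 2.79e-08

pKa = -log(2.79e-08) = 7.55. pH = pKa + log([A⁻]/[HA]) = 7.55 + log(0.641/0.169)

pH = 8.13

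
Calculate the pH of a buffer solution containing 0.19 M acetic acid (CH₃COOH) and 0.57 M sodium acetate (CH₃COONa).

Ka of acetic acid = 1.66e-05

pKa = -log(1.66e-05) = 4.78. pH = pKa + log([A⁻]/[HA]) = 4.78 + log(0.57/0.19)

pH = 5.26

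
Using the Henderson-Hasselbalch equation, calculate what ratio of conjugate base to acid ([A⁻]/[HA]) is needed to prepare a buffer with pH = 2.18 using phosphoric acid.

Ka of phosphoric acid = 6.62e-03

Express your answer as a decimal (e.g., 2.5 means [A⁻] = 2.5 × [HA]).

pKa = -log(6.62e-03) = 2.1791. pH = pKa + log([A⁻]/[HA]), so log([A⁻]/[HA]) = pH − pKa = 2.18 − 2.1791 = 0.0009. [A⁻]/[HA] = 10^(0.0009) = 1.00

[A⁻]/[HA] = 1.00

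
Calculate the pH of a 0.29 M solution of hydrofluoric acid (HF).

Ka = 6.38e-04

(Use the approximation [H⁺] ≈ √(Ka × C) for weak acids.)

[H⁺] = √(Ka × C) = √(6.38e-04 × 0.29) = 1.3602e-02. pH = -log(1.3602e-02)

pH = 1.87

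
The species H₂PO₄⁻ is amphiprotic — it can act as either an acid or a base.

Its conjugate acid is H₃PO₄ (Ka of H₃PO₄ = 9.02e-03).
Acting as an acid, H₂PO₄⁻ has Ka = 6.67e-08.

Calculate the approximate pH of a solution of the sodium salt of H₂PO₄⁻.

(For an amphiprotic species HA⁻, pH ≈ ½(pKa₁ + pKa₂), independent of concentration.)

pKa₁ = -log(9.02e-03) = 2.04; pKa₂ = -log(6.67e-08) = 7.18. For an amphiprotic species, pH ≈ ½(pKa₁ + pKa₂) = ½(2.04 + 7.18) = 4.61.

pH = 4.61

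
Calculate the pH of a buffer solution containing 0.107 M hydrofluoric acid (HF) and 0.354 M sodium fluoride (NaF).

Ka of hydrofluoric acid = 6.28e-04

pKa = -log(6.28e-04) = 3.20. pH = pKa + log([A⁻]/[HA]) = 3.20 + log(0.354/0.107)

pH = 3.72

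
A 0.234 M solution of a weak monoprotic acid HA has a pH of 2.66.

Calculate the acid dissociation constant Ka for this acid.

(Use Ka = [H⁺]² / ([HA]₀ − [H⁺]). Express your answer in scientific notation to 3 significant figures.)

[H⁺] = 10^(−pH) = 10^(−2.66) = 2.188e-03 M. For HA ⇌ H⁺ + A⁻, Ka = [H⁺][A⁻]/[HA] = [H⁺]² / ([HA]₀ − [H⁺]) = (2.188e-03)² / (0.234 − 2.188e-03) = 2.06e-05.

K_a = 2.06e-05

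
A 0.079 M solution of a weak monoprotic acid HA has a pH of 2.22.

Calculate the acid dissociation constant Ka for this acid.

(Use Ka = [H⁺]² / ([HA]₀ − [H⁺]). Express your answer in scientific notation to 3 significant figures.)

[H⁺] = 10^(−pH) = 10^(−2.22) = 6.026e-03 M. For HA ⇌ H⁺ + A⁻, Ka = [H⁺][A⁻]/[HA] = [H⁺]² / ([HA]₀ − [H⁺]) = (6.026e-03)² / (0.079 − 6.026e-03) = 4.98e-04.

K_a = 4.98e-04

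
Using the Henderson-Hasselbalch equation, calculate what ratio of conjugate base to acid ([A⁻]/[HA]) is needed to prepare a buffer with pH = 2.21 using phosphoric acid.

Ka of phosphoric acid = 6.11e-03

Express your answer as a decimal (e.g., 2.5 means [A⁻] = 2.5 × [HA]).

pKa = -log(6.11e-03) = 2.2140. pH = pKa + log([A⁻]/[HA]), so log([A⁻]/[HA]) = pH − pKa = 2.21 − 2.2140 = -0.0040. [A⁻]/[HA] = 10^(-0.0040) = 0.991

[A⁻]/[HA] = 0.991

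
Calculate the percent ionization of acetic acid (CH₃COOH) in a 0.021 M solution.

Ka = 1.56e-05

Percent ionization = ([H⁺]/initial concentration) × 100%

Using Ka equilibrium: x² + Ka×x - Ka×C = 0. Solving: [H⁺] = 5.6462e-04. Percent = (5.6462e-04/0.021) × 100

Percent ionization = 2.69%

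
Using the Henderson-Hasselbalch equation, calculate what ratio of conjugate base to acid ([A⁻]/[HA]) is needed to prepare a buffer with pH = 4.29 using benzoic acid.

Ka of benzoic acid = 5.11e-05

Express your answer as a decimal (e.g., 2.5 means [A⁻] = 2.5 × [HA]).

pKa = -log(5.11e-05) = 4.2916. pH = pKa + log([A⁻]/[HA]), so log([A⁻]/[HA]) = pH − pKa = 4.29 − 4.2916 = -0.0016. [A⁻]/[HA] = 10^(-0.0016) = 0.996

[A⁻]/[HA] = 0.996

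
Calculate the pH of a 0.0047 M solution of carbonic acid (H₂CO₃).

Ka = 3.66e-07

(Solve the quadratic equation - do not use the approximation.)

x² + Ka×x - Ka×C = 0. Using quadratic formula: [H⁺] = 4.1293e-05

pH = 4.38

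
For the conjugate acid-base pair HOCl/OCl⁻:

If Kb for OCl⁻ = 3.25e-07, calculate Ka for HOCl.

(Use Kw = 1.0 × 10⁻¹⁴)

For a conjugate pair Ka × Kb = Kw, so Ka = Kw/Kb = 1.0 × 10⁻¹⁴ / 3.25e-07 = 3.08e-08.

K_a = 3.08e-08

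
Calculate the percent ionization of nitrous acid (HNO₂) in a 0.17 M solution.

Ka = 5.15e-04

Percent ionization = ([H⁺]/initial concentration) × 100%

Using Ka equilibrium: x² + Ka×x - Ka×C = 0. Solving: [H⁺] = 9.1029e-03. Percent = (9.1029e-03/0.17) × 100

Percent ionization = 5.35%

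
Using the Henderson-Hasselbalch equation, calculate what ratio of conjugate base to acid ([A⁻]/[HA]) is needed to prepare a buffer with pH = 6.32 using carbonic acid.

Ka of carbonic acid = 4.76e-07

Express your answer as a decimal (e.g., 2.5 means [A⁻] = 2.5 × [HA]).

pKa = -log(4.76e-07) = 6.3224. pH = pKa + log([A⁻]/[HA]), so log([A⁻]/[HA]) = pH − pKa = 6.32 − 6.3224 = -0.0024. [A⁻]/[HA] = 10^(-0.0024) = 0.995

[A⁻]/[HA] = 0.995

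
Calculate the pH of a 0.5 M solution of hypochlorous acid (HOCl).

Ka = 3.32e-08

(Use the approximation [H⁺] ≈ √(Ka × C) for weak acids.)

[H⁺] = √(Ka × C) = √(3.32e-08 × 0.5) = 1.2884e-04. pH = -log(1.2884e-04)

pH = 3.89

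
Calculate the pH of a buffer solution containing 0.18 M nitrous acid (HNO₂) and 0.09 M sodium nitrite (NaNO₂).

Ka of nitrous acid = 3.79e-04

pKa = -log(3.79e-04) = 3.42. pH = pKa + log([A⁻]/[HA]) = 3.42 + log(0.09/0.18)

pH = 3.12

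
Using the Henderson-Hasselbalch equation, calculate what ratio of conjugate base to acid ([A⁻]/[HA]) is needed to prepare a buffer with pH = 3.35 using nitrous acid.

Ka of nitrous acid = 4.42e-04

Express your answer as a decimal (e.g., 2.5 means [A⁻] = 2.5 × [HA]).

pKa = -log(4.42e-04) = 3.3546. pH = pKa + log([A⁻]/[HA]), so log([A⁻]/[HA]) = pH − pKa = 3.35 − 3.3546 = -0.0046. [A⁻]/[HA] = 10^(-0.0046) = 0.990

[A⁻]/[HA] = 0.990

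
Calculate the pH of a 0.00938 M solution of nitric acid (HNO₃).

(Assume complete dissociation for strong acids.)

[H⁺] = 0.00938 M for strong acid. pH = -log[H⁺] = -log(0.00938)

pH = 2.03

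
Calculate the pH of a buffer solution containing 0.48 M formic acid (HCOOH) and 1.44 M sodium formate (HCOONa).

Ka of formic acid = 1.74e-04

pKa = -log(1.74e-04) = 3.76. pH = pKa + log([A⁻]/[HA]) = 3.76 + log(1.44/0.48)

pH = 4.24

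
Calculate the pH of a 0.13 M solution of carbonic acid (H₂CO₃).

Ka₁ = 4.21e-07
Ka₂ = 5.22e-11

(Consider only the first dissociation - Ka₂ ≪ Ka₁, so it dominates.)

First dissociation dominates. From Ka₁ = [H⁺][HA⁻]/[H₂A], x² + Ka₁·x − Ka₁·C = 0 with C = 0.13 M and Ka₁ = 4.21e-07. Solving: [H⁺] = (−Ka₁ + √(Ka₁² + 4·Ka₁·C)) / 2 = 2.3373e-04 M. pH = -log(2.3373e-04) = 3.63.

pH = 3.63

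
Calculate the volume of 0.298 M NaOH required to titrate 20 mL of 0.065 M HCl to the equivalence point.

At equivalence: moles acid = moles base. moles HCl = 0.065 × 20/1000 = 0.0013 mol. V_base = moles / 0.298 × 1000 = 4.4 mL.

V_{base} = 4.4 mL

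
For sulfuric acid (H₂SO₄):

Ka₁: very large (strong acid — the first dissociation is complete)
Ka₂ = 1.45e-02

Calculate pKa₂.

pKa₂ = -log(Ka₂) = -log(1.45e-02) = 1.84.

pK_{a2} = 1.84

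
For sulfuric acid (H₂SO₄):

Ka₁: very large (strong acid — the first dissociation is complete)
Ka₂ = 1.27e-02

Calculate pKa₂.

pKa₂ = -log(Ka₂) = -log(1.27e-02) = 1.90.

pK_{a2} = 1.90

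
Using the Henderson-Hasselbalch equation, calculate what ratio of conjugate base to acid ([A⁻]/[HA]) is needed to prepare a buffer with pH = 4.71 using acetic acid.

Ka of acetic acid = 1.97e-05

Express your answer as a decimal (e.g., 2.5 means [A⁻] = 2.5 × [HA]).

pKa = -log(1.97e-05) = 4.7055. pH = pKa + log([A⁻]/[HA]), so log([A⁻]/[HA]) = pH − pKa = 4.71 − 4.7055 = 0.0045. [A⁻]/[HA] = 10^(0.0045) = 1.01

[A⁻]/[HA] = 1.01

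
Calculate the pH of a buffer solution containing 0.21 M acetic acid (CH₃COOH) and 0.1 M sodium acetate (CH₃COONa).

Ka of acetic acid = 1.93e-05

pKa = -log(1.93e-05) = 4.71. pH = pKa + log([A⁻]/[HA]) = 4.71 + log(0.1/0.21)

pH = 4.39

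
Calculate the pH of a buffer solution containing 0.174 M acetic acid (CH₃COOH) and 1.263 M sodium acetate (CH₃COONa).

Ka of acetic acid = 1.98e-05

pKa = -log(1.98e-05) = 4.70. pH = pKa + log([A⁻]/[HA]) = 4.70 + log(1.263/0.174)

pH = 5.56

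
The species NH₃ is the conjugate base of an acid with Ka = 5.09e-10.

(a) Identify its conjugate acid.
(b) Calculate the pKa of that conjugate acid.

(a) The conjugate acid is formed by adding one H⁺ to NH₃, giving NH₄⁺. (b) pKa = -log(Ka) = -log(5.09e-10) = 9.29.

Conjugate acid: NH₄⁺; pK_a = 9.29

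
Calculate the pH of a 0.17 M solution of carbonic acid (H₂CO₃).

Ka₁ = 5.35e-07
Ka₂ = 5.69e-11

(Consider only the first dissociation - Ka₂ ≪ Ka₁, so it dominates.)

First dissociation dominates. From Ka₁ = [H⁺][HA⁻]/[H₂A], x² + Ka₁·x − Ka₁·C = 0 with C = 0.17 M and Ka₁ = 5.35e-07. Solving: [H⁺] = (−Ka₁ + √(Ka₁² + 4·Ka₁·C)) / 2 = 3.0131e-04 M. pH = -log(3.0131e-04) = 3.52.

pH = 3.52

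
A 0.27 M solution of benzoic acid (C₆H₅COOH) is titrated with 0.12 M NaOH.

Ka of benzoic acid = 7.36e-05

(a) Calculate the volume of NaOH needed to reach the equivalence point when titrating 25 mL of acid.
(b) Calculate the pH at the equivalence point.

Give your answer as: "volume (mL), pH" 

moles acid = 0.27 × 25/1000 = 0.00675 mol; V_base = moles/0.12 × 1000 = 56.2 mL. At equivalence only the conjugate base is present: [A⁻] = 0.00675/0.081 = 8.3077e-02 M. Kb = Kw/Ka = 1.36e-10; [OH⁻] = √(Kb × [A⁻]) = 3.3597e-06; pOH = 5.47; pH = 14 - pOH = 8.53.

V = 56.2 mL, pH = 8.53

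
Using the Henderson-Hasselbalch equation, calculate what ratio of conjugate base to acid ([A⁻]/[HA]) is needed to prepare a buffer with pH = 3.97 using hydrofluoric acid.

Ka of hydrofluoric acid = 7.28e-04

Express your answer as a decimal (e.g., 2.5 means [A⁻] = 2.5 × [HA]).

pKa = -log(7.28e-04) = 3.1379. pH = pKa + log([A⁻]/[HA]), so log([A⁻]/[HA]) = pH − pKa = 3.97 − 3.1379 = 0.8321. [A⁻]/[HA] = 10^(0.8321) = 6.79

[A⁻]/[HA] = 6.79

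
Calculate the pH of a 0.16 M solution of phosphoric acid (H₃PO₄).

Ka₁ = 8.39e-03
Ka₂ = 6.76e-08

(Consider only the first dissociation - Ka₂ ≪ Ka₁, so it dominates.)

First dissociation dominates. From Ka₁ = [H⁺][HA⁻]/[H₂A], x² + Ka₁·x − Ka₁·C = 0 with C = 0.16 M and Ka₁ = 8.39e-03. Solving: [H⁺] = (−Ka₁ + √(Ka₁² + 4·Ka₁·C)) / 2 = 3.2683e-02 M. pH = -log(3.2683e-02) = 1.49.

pH = 1.49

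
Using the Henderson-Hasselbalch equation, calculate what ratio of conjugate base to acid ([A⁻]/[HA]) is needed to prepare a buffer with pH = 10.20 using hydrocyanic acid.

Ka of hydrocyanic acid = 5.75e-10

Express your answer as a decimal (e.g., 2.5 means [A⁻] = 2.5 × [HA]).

pKa = -log(5.75e-10) = 9.2403. pH = pKa + log([A⁻]/[HA]), so log([A⁻]/[HA]) = pH − pKa = 10.20 − 9.2403 = 0.9597. [A⁻]/[HA] = 10^(0.9597) = 9.11

[A⁻]/[HA] = 9.11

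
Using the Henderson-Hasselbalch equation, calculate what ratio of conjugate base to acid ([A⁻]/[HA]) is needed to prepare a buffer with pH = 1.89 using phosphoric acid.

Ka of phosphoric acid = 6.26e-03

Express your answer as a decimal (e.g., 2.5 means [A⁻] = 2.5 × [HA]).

pKa = -log(6.26e-03) = 2.2034. pH = pKa + log([A⁻]/[HA]), so log([A⁻]/[HA]) = pH − pKa = 1.89 − 2.2034 = -0.3134. [A⁻]/[HA] = 10^(-0.3134) = 0.486

[A⁻]/[HA] = 0.486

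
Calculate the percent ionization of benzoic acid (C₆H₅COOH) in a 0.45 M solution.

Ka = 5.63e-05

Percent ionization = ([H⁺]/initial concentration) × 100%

Using Ka equilibrium: x² + Ka×x - Ka×C = 0. Solving: [H⁺] = 5.0053e-03. Percent = (5.0053e-03/0.45) × 100

Percent ionization = 1.11%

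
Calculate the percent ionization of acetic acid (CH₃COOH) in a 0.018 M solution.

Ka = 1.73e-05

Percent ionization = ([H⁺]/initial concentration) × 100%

Using Ka equilibrium: x² + Ka×x - Ka×C = 0. Solving: [H⁺] = 5.4945e-04. Percent = (5.4945e-04/0.018) × 100

Percent ionization = 3.05%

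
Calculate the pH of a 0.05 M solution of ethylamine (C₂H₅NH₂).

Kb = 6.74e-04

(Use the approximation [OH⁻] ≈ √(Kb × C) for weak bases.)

[OH⁻] = √(Kb × C) = √(6.74e-04 × 0.05) = 5.8052e-03. pOH = 2.24, pH = 14 - pOH

pH = 11.76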